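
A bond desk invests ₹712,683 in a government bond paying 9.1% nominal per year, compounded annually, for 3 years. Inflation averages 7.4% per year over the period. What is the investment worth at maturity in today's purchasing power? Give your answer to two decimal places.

Nominal value at maturity: ₹712,683 × (1 + 9.1%)^3 ≈ ₹925,487.70.
Price-level factor over 3 years: (1 + 7.4%)^3 = 1.238833224.
The maturity value deflated by that factor is the answer in today's purchasing power.

₹747,064.00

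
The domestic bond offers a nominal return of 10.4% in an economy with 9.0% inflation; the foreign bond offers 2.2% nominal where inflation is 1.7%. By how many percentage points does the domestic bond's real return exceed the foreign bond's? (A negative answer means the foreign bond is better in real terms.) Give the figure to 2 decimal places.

0.79

The domestic bond real return: 1.104/1.090 − 1 = 1.284%.
The foreign bond real return: 1.022/1.017 − 1 = 0.492%.
Difference: 1.284 − 0.492 = 0.792 pp.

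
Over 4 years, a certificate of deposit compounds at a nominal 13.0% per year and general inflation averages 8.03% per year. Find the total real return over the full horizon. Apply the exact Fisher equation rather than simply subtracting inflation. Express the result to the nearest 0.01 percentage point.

The annual real rate is (1+13.0%)/(1+8.03%) − 1 = 4.6006%.
Compounded over 4 years: (1 + 0.046006)^4 − 1 ≈ 0.19712.

19.71%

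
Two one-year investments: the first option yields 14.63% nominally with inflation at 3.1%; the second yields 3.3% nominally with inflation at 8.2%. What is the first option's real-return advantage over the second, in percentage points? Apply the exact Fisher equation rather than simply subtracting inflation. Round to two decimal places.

The first option real return: 1.1463/1.031 − 1 = 11.183%.
The second real return: 1.033/1.082 − 1 = -4.529%.
Difference: 11.183 − (-4.529) = 15.712 pp.

15.71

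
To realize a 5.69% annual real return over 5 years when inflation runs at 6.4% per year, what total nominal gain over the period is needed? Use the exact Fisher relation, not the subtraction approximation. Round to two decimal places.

79.84%

Required annual nominal rate: (1+5.69%)(1+6.4%) − 1 = 12.45416%.
Cumulative over 5 years: (1 + 0.1245416)^5 − 1 ≈ 0.79836.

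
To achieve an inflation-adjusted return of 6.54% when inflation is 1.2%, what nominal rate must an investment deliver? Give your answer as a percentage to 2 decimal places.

7.82%

By the Fisher equation, 1 + r_nom = (1 + 6.54%)(1 + 1.2%) = 1.0654 × 1.012 = 1.0781848.
So r_nom = 7.81848%.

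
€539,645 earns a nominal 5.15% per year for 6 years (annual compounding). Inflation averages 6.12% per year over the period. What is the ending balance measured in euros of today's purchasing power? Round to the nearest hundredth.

Nominal value at maturity: €539,645 × (1 + 5.15%)^6 ≈ €729,396.74.
Price-level factor over 6 years: (1 + 6.12%)^6 ≈ 1.4281816471.
The maturity value deflated by that factor is the answer in today's purchasing power.

€510,717.07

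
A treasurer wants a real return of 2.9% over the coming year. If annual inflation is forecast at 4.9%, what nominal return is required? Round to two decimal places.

7.94%

By the Fisher equation, 1 + r_nom = (1 + 2.9%)(1 + 4.9%) = 1.029 × 1.049 = 1.079421.
So r_nom = 7.9421%.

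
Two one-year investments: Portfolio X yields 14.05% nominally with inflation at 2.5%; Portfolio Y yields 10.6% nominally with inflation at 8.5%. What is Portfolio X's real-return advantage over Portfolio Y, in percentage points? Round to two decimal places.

Portfolio X real return: 1.1405/1.025 − 1 = 11.268%.
Portfolio Y real return: 1.106/1.085 − 1 = 1.935%.
Difference: 11.268 − 1.935 = 9.333 pp.

9.33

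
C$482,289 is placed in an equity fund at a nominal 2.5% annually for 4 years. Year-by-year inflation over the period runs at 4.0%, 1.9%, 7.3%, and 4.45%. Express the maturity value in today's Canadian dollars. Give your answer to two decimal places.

C$448,215.77

Nominal value at maturity: C$482,289 × (1 + 2.5%)^4 ≈ C$532,356.82.
Price-level factor over 4 years: 1.040 × 1.019 × 1.073 × 1.0445 ≈ 1.1877244304.
The maturity value deflated by that factor is the answer in today's purchasing power.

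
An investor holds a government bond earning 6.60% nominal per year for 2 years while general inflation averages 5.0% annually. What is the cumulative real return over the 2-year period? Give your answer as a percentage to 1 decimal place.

The annual real rate is (1+6.60%)/(1+5.0%) − 1 = 1.5238%.
Compounded over 2 years: (1 + 0.015238)^2 − 1 ≈ 0.03071.

3.1%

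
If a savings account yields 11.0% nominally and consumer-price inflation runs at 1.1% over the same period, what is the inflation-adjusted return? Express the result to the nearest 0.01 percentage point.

9.79%

Real return via the Fisher equation: (1 + 11.0%)/(1 + 1.1%) − 1 = 1.110/1.011 − 1 ≈ 0.09792.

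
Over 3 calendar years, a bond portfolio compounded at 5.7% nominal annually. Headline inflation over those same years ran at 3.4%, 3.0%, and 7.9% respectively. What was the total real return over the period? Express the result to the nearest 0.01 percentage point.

2.77%

Cumulative inflation factor: 1.034 × 1.030 × 1.079 ≈ 1.14916.
Nominal growth factor: 1.18093. Real growth factor = 1.18093 / 1.14916 ≈ 1.02765.
Total real return ≈ 2.7651%.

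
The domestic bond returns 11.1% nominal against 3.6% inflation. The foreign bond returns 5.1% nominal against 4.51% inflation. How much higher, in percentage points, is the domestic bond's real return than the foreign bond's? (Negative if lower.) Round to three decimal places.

6.675

The domestic bond real return: 1.111/1.036 − 1 = 7.2394%.
The foreign bond real return: 1.051/1.0451 − 1 = 0.5645%.
Difference: 7.2394 − 0.5645 = 6.6749 pp.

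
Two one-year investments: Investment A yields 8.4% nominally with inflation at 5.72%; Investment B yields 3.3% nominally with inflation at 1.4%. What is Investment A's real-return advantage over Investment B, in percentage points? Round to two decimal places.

0.66

Investment A real return: 1.084/1.0572 − 1 = 2.535%.
Investment B real return: 1.033/1.014 − 1 = 1.874%.
Difference: 2.535 − 1.874 = 0.661 pp.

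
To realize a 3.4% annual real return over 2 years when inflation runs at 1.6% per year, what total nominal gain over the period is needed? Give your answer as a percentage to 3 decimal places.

10.364%

Required annual nominal rate: (1+3.4%)(1+1.6%) − 1 = 5.0544%.
Cumulative over 2 years: (1 + 0.050544)^2 − 1 ≈ 0.10364.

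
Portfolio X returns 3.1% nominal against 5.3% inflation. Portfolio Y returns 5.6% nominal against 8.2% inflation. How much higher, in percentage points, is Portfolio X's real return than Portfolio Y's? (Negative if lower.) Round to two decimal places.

Portfolio X real return: 1.031/1.053 − 1 = -2.089%.
Portfolio Y real return: 1.056/1.082 − 1 = -2.403%.
Difference: -2.089 − (-2.403) = 0.314 pp.

0.31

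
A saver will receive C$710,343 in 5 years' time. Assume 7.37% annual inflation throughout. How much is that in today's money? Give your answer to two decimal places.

C$497,798.22

Price-level factor over 5 years: (1 + 7.37%)^5 ≈ 1.4269697462.
Purchasing power today: C$710,343 divided by that factor.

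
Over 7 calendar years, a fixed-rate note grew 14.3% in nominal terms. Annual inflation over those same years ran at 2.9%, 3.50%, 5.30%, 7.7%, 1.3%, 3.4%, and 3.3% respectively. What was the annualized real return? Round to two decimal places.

-1.90%

Cumulative inflation factor: 1.029 × 1.0350 × 1.0530 × 1.077 × 1.013 × 1.034 × 1.033 ≈ 1.30686.
Nominal growth factor: 1.14300. Real growth factor = 1.14300 / 1.30686 ≈ 0.87461.
Annualized: 0.87461^(1/7) − 1 ≈ -0.01896.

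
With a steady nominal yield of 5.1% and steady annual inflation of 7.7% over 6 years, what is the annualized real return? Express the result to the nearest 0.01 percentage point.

With constant rates the annual real return is the same each year: (1+5.1%)/(1+7.7%) − 1 = -0.02414.

-2.41%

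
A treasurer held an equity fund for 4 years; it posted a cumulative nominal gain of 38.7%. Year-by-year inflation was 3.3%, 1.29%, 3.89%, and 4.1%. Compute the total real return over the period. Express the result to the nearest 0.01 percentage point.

Cumulative inflation factor: 1.033 × 1.0129 × 1.0389 × 1.041 ≈ 1.13160.
Nominal growth factor: 1.38700. Real growth factor = 1.38700 / 1.13160 ≈ 1.22570.
Total real return ≈ 22.5703%.

22.57%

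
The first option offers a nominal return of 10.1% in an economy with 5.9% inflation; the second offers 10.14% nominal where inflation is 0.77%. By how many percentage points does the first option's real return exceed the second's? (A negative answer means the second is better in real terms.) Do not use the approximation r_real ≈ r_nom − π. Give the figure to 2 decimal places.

-5.33

The first option real return: 1.101/1.059 − 1 = 3.966%.
The second real return: 1.1014/1.0077 − 1 = 9.298%.
Difference: 3.966 − 9.298 = -5.332 pp.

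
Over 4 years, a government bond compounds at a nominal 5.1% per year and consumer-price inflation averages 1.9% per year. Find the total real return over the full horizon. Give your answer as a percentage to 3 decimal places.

The annual real rate is (1+5.1%)/(1+1.9%) − 1 = 3.1403%.
Compounded over 4 years: (1 + 0.031403)^4 − 1 ≈ 0.13166.

13.166%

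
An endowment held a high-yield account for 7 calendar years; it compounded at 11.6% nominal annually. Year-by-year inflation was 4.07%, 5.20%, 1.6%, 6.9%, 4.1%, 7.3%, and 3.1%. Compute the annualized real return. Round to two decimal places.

Cumulative inflation factor: 1.0407 × 1.0520 × 1.016 × 1.069 × 1.041 × 1.073 × 1.031 ≈ 1.36937.
Nominal growth factor: 2.15600. Real growth factor = 2.15600 / 1.36937 ≈ 1.57445.
Annualized: 1.57445^(1/7) − 1 ≈ 0.06699.

6.70%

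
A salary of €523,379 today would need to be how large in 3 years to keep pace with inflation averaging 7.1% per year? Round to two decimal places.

€642,961.11

Cumulative price-level factor: (1+7.1%)^3 = 1.228480911.
Multiplying €523,379 by the price-level factor gives the future nominal sum.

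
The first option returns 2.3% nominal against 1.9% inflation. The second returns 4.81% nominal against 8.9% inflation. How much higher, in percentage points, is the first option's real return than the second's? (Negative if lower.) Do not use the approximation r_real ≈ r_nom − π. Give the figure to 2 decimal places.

The first option real return: 1.023/1.019 − 1 = 0.393%.
The second real return: 1.0481/1.089 − 1 = -3.756%.
Difference: 0.393 − (-3.756) = 4.149 pp.

4.15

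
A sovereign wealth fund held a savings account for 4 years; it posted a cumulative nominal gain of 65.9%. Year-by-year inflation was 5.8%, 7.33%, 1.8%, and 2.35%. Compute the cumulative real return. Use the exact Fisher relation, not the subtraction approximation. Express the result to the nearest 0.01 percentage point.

40.22%

Cumulative inflation factor: 1.058 × 1.0733 × 1.018 × 1.0235 ≈ 1.18316.
Nominal growth factor: 1.65900. Real growth factor = 1.65900 / 1.18316 ≈ 1.40218.
Total real return ≈ 40.2181%.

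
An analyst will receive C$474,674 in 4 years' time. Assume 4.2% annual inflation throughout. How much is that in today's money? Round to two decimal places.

C$402,647.09

Price-level factor over 4 years: (1 + 4.2%)^4 ≈ 1.1788834637.
Purchasing power today: C$474,674 divided by that factor.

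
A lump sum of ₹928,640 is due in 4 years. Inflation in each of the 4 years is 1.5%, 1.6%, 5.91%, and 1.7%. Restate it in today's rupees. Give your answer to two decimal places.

₹836,045.12

Price-level factor over 4 years: 1.015 × 1.016 × 1.0591 × 1.017 ≈ 1.1107534508.
Purchasing power today: ₹928,640 divided by that factor.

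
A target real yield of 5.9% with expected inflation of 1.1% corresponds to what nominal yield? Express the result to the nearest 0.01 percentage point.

7.06%

By the Fisher equation, 1 + r_nom = (1 + 5.9%)(1 + 1.1%) = 1.059 × 1.011 = 1.070649.
So r_nom = 7.0649%.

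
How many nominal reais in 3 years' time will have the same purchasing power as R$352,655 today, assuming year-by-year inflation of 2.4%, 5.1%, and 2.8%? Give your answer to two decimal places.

R$390,162.78

Cumulative price-level factor: 1.024 × 1.051 × 1.028 = 1.106358272.
Multiplying R$352,655 by the price-level factor gives the future nominal sum.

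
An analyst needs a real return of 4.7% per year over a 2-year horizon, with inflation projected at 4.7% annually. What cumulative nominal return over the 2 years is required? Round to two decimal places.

20.17%

Required annual nominal rate: (1+4.7%)(1+4.7%) − 1 = 9.6209%.
Cumulative over 2 years: (1 + 0.096209)^2 − 1 ≈ 0.20167.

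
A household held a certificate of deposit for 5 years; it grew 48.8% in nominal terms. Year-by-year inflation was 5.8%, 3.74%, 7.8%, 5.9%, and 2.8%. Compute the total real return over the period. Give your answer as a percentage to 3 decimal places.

Cumulative inflation factor: 1.058 × 1.0374 × 1.078 × 1.059 × 1.028 ≈ 1.28807.
Nominal growth factor: 1.48800. Real growth factor = 1.48800 / 1.28807 ≈ 1.15522.
Total real return ≈ 15.5216%.

15.522%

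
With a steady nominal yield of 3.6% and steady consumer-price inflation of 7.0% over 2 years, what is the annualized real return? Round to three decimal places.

With constant rates the annual real return is the same each year: (1+3.6%)/(1+7.0%) − 1 = -0.03178.

-3.178%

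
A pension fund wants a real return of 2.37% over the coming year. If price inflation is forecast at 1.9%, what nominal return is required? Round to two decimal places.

4.32%

By the Fisher equation, 1 + r_nom = (1 + 2.37%)(1 + 1.9%) = 1.0237 × 1.019 = 1.0431503.
So r_nom = 4.31503%.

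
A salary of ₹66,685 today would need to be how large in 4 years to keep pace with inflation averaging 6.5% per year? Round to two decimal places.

Cumulative price-level factor: (1+6.5%)^4 ≈ 1.2864663506.
Multiplying ₹66,685 by the price-level factor gives the future nominal sum.

₹85,788.01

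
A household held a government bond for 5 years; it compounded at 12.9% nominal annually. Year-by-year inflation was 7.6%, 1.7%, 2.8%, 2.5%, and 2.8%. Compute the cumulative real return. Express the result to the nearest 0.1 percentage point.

54.7%

Cumulative inflation factor: 1.076 × 1.017 × 1.028 × 1.025 × 1.028 ≈ 1.18534.
Nominal growth factor: 1.83430. Real growth factor = 1.83430 / 1.18534 ≈ 1.54748.
Total real return ≈ 54.7485%.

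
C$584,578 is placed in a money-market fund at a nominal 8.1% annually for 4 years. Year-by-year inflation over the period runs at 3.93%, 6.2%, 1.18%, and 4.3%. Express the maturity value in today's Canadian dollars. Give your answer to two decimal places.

Nominal value at maturity: C$584,578 × (1 + 8.1%)^4 ≈ C$798,261.61.
Price-level factor over 4 years: 1.0393 × 1.062 × 1.0118 × 1.043 ≈ 1.1647814016.
The maturity value deflated by that factor is the answer in today's purchasing power.

C$685,331.69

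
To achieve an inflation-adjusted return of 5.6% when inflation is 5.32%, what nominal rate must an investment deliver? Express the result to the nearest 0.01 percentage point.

By the Fisher equation, 1 + r_nom = (1 + 5.6%)(1 + 5.32%) = 1.056 × 1.0532 = 1.1121792.
So r_nom = 11.21792%.

11.22%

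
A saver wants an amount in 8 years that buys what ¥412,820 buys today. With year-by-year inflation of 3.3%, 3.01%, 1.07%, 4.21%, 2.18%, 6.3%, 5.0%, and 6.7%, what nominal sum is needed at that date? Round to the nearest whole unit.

Cumulative price-level factor: 1.033 × 1.0301 × 1.0107 × 1.0421 × 1.0218 × 1.063 × 1.050 × 1.067 ≈ 1.3638426001.
The nominal amount required is ¥412,820 scaled up by that factor.

¥563,022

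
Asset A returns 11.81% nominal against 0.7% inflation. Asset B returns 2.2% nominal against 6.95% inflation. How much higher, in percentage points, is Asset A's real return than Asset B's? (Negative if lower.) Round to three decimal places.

Asset A real return: 1.1181/1.007 − 1 = 11.0328%.
Asset B real return: 1.022/1.0695 − 1 = -4.4413%.
Difference: 11.0328 − (-4.4413) = 15.4741 pp.

15.474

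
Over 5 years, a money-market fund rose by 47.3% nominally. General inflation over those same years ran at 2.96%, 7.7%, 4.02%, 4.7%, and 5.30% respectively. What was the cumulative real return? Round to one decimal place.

15.8%

Cumulative inflation factor: 1.0296 × 1.077 × 1.0402 × 1.047 × 1.0530 ≈ 1.27168.
Nominal growth factor: 1.47300. Real growth factor = 1.47300 / 1.27168 ≈ 1.15831.
Total real return ≈ 15.8315%.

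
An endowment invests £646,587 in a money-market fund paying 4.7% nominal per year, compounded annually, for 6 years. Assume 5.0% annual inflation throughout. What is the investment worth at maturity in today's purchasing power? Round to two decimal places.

£635,581.52

Nominal value at maturity: £646,587 × (1 + 4.7%)^6 ≈ £851,740.03.
Price-level factor over 6 years: (1 + 5.0%)^6 ≈ 1.3400956406.
Dividing the nominal maturity value by the price-level factor gives the value in today's money.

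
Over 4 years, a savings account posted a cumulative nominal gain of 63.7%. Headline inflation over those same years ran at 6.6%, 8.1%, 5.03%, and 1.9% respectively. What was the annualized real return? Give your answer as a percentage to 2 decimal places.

7.34%

Cumulative inflation factor: 1.066 × 1.081 × 1.0503 × 1.019 ≈ 1.23330.
Nominal growth factor: 1.63700. Real growth factor = 1.63700 / 1.23330 ≈ 1.32733.
Annualized: 1.32733^(1/4) − 1 ≈ 0.07336.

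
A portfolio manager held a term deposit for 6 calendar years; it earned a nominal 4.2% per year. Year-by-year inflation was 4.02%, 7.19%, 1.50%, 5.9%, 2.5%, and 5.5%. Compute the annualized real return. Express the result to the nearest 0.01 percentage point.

Cumulative inflation factor: 1.0402 × 1.0719 × 1.0150 × 1.059 × 1.025 × 1.055 ≈ 1.29601.
Nominal growth factor: 1.27999. Real growth factor = 1.27999 / 1.29601 ≈ 0.98764.
Annualized: 0.98764^(1/6) − 1 ≈ -0.00207.

-0.21%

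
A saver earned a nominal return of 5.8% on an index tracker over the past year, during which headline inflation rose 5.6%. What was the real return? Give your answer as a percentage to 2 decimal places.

0.19%

Real return via the Fisher equation: (1 + 5.8%)/(1 + 5.6%) − 1 = 1.058/1.056 − 1 ≈ 0.00189.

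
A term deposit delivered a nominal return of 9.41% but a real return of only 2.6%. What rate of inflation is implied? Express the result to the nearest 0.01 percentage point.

From (1+r_nom) = (1+r_real)(1+π), we get 1+π = (1 + 9.41%)/(1 + 2.6%) = 1.0941/1.026 ≈ 1.06637.
So π ≈ 6.6374%.

6.64%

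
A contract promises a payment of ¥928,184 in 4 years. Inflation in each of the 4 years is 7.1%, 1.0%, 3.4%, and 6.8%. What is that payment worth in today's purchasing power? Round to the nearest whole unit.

¥777,019

Price-level factor over 4 years: 1.071 × 1.010 × 1.034 × 1.068 ≈ 1.1945453335.
Purchasing power today: ¥928,184 divided by that factor.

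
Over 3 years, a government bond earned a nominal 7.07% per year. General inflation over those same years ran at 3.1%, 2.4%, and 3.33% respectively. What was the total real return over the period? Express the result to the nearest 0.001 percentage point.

12.517%

Cumulative inflation factor: 1.031 × 1.024 × 1.0333 ≈ 1.09090.
Nominal growth factor: 1.22745. Real growth factor = 1.22745 / 1.09090 ≈ 1.12517.
Total real return ≈ 12.5171%.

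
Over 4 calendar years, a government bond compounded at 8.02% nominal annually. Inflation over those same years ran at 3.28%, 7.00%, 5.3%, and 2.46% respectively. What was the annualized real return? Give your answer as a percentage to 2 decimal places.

3.37%

Cumulative inflation factor: 1.0328 × 1.0700 × 1.053 × 1.0246 ≈ 1.19229.
Nominal growth factor: 1.36150. Real growth factor = 1.36150 / 1.19229 ≈ 1.14192.
Annualized: 1.14192^(1/4) − 1 ≈ 0.03373.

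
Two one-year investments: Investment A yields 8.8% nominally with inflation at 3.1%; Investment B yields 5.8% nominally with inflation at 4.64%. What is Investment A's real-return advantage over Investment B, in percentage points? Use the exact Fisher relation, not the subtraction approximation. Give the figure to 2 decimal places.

4.42

Investment A real return: 1.088/1.031 − 1 = 5.529%.
Investment B real return: 1.058/1.0464 − 1 = 1.109%.
Difference: 5.529 − 1.109 = 4.420 pp.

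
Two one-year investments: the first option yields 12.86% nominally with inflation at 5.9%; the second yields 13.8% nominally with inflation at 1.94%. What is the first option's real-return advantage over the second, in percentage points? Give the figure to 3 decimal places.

The first option real return: 1.1286/1.059 − 1 = 6.5722%.
The second real return: 1.138/1.0194 − 1 = 11.6343%.
Difference: 6.5722 − 11.6343 = -5.0621 pp.

-5.062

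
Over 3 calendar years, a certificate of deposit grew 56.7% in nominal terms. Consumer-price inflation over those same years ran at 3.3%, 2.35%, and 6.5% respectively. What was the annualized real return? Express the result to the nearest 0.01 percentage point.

Cumulative inflation factor: 1.033 × 1.0235 × 1.065 ≈ 1.12600.
Nominal growth factor: 1.56700. Real growth factor = 1.56700 / 1.12600 ≈ 1.39165.
Annualized: 1.39165^(1/3) − 1 ≈ 0.11646.

11.65%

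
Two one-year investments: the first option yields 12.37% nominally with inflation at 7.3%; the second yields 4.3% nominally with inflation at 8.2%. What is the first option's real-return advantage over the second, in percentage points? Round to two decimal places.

The first option real return: 1.1237/1.073 − 1 = 4.725%.
The second real return: 1.043/1.082 − 1 = -3.604%.
Difference: 4.725 − (-3.604) = 8.329 pp.

8.33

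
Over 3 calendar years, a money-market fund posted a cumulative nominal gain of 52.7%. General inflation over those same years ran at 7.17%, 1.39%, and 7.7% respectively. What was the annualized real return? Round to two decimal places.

Cumulative inflation factor: 1.0717 × 1.0139 × 1.077 ≈ 1.17026.
Nominal growth factor: 1.52700. Real growth factor = 1.52700 / 1.17026 ≈ 1.30483.
Annualized: 1.30483^(1/3) − 1 ≈ 0.09274.

9.27%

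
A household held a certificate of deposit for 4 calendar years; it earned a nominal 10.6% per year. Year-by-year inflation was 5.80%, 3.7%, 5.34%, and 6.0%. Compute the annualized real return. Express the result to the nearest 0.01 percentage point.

5.13%

Cumulative inflation factor: 1.0580 × 1.037 × 1.0534 × 1.060 ≈ 1.22508.
Nominal growth factor: 1.49631. Real growth factor = 1.49631 / 1.22508 ≈ 1.22140.
Annualized: 1.22140^(1/4) − 1 ≈ 0.05127.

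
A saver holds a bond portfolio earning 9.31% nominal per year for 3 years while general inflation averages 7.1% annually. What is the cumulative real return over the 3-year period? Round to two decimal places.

6.32%

The annual real rate is (1+9.31%)/(1+7.1%) − 1 = 2.0635%.
Compounded over 3 years: (1 + 0.020635)^3 − 1 ≈ 0.06319.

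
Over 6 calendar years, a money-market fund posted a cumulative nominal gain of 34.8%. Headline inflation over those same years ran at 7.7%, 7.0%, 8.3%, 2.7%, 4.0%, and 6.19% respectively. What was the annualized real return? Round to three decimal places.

-0.811%

Cumulative inflation factor: 1.077 × 1.070 × 1.083 × 1.027 × 1.040 × 1.0619 ≈ 1.41552.
Nominal growth factor: 1.34800. Real growth factor = 1.34800 / 1.41552 ≈ 0.95230.
Annualized: 0.95230^(1/6) − 1 ≈ -0.00811.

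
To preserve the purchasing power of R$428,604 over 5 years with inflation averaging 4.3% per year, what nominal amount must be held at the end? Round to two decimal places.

Cumulative price-level factor: (1+4.3%)^5 ≈ 1.2343023110.
The nominal amount required is R$428,604 scaled up by that factor.

R$529,026.91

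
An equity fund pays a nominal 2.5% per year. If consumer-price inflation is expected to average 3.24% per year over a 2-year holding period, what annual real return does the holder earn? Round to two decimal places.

-0.72%

With constant rates the annual real return is the same each year: (1+2.5%)/(1+3.24%) − 1 = -0.00717.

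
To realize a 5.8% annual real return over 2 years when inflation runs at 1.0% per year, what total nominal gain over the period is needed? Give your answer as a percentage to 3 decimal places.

14.186%

Required annual nominal rate: (1+5.8%)(1+1.0%) − 1 = 6.858%.
Cumulative over 2 years: (1 + 0.06858)^2 − 1 ≈ 0.14186.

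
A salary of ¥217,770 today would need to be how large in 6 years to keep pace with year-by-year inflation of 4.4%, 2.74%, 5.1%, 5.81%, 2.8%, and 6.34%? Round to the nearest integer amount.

¥283,960

Cumulative price-level factor: 1.044 × 1.0274 × 1.051 × 1.0581 × 1.028 × 1.0634 ≈ 1.3039449632.
The nominal amount required is ¥217,770 scaled up by that factor.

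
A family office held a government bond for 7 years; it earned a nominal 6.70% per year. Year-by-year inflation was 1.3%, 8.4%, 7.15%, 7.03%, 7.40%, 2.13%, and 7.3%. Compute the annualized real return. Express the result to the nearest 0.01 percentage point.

0.87%

Cumulative inflation factor: 1.013 × 1.084 × 1.0715 × 1.0703 × 1.0740 × 1.0213 × 1.073 ≈ 1.48216.
Nominal growth factor: 1.57453. Real growth factor = 1.57453 / 1.48216 ≈ 1.06232.
Annualized: 1.06232^(1/7) − 1 ≈ 0.00867.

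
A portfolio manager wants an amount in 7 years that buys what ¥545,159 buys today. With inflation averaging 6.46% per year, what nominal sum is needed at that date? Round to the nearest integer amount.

¥844,945

Cumulative price-level factor: (1+6.46%)^7 ≈ 1.5499055480.
Multiplying ¥545,159 by the price-level factor gives the future nominal sum.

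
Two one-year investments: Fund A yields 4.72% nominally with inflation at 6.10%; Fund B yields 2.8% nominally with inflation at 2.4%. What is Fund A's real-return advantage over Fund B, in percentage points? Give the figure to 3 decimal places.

Fund A real return: 1.0472/1.0610 − 1 = -1.3007%.
Fund B real return: 1.028/1.024 − 1 = 0.3906%.
Difference: -1.3007 − 0.3906 = -1.6913 pp.

-1.691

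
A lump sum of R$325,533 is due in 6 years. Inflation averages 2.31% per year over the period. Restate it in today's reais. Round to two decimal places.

R$283,848.44

Price-level factor over 6 years: (1 + 2.31%)^6 ≈ 1.1468549885.
Purchasing power today: R$325,533 divided by that factor.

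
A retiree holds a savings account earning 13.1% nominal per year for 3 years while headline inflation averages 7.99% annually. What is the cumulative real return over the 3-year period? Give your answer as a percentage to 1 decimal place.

The annual real rate is (1+13.1%)/(1+7.99%) − 1 = 4.7319%.
Compounded over 3 years: (1 + 0.047319)^3 − 1 ≈ 0.14878.

14.9%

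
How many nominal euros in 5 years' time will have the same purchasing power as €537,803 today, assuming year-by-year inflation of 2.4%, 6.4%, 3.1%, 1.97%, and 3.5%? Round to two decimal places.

Cumulative price-level factor: 1.024 × 1.064 × 1.031 × 1.0197 × 1.035 ≈ 1.1855312848.
Multiplying €537,803 by the price-level factor gives the future nominal sum.

€637,582.28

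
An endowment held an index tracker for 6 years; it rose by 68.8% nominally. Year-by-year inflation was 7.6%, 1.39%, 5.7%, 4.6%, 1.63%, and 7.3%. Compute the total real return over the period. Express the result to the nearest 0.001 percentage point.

Cumulative inflation factor: 1.076 × 1.0139 × 1.057 × 1.046 × 1.0163 × 1.073 ≈ 1.31533.
Nominal growth factor: 1.68800. Real growth factor = 1.68800 / 1.31533 ≈ 1.28333.
Total real return ≈ 28.3325%.

28.333%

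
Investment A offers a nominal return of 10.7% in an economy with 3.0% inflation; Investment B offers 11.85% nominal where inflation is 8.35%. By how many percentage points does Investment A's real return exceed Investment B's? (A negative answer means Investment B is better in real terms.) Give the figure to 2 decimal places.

Investment A real return: 1.107/1.030 − 1 = 7.476%.
Investment B real return: 1.1185/1.0835 − 1 = 3.230%.
Difference: 7.476 − 3.230 = 4.246 pp.

4.25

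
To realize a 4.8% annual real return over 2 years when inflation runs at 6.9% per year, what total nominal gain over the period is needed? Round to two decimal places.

Required annual nominal rate: (1+4.8%)(1+6.9%) − 1 = 12.0312%.
Cumulative over 2 years: (1 + 0.120312)^2 − 1 ≈ 0.25510.

25.51%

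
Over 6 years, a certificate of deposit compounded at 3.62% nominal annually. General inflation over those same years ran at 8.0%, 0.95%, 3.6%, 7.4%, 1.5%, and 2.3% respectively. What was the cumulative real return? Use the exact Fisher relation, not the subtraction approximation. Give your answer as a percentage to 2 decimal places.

-1.73%

Cumulative inflation factor: 1.080 × 1.0095 × 1.036 × 1.074 × 1.015 × 1.023 ≈ 1.25961.
Nominal growth factor: 1.23783. Real growth factor = 1.23783 / 1.25961 ≈ 0.98271.
Total real return ≈ -1.7289%.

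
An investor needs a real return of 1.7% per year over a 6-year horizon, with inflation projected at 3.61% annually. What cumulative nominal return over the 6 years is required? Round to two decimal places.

36.88%

Required annual nominal rate: (1+1.7%)(1+3.61%) − 1 = 5.37137%.
Cumulative over 6 years: (1 + 0.0537137)^6 − 1 ≈ 0.36879.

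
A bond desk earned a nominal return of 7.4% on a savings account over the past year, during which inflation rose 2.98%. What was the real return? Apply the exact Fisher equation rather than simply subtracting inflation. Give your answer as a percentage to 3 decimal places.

4.292%

Real return via the Fisher equation: (1 + 7.4%)/(1 + 2.98%) − 1 = 1.074/1.0298 − 1 ≈ 0.04292.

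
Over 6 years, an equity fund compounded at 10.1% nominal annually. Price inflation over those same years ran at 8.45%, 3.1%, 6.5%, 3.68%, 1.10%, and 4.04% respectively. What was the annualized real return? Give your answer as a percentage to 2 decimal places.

Cumulative inflation factor: 1.0845 × 1.031 × 1.065 × 1.0368 × 1.0110 × 1.0404 ≈ 1.29863.
Nominal growth factor: 1.78125. Real growth factor = 1.78125 / 1.29863 ≈ 1.37164.
Annualized: 1.37164^(1/6) − 1 ≈ 0.05408.

5.41%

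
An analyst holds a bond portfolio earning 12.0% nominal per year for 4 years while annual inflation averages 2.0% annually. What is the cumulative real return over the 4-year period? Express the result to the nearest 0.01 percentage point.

45.37%

The annual real rate is (1+12.0%)/(1+2.0%) − 1 = 9.8039%.
Compounded over 4 years: (1 + 0.098039)^4 − 1 ≈ 0.45369.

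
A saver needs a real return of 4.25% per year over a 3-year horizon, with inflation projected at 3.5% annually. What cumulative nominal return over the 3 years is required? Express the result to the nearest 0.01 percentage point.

25.62%

Required annual nominal rate: (1+4.25%)(1+3.5%) − 1 = 7.89875%.
Cumulative over 3 years: (1 + 0.0789875)^3 − 1 ≈ 0.25617.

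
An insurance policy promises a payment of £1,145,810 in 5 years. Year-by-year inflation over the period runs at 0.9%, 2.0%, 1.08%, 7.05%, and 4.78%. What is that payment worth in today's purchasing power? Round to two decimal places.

Price-level factor over 5 years: 1.009 × 1.020 × 1.0108 × 1.0705 × 1.0478 ≈ 1.1668677501.
Purchasing power today: £1,145,810 divided by that factor.

£981,953.61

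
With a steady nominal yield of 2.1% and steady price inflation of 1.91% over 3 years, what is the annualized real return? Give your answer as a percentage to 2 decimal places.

With constant rates the annual real return is the same each year: (1+2.1%)/(1+1.91%) − 1 = 0.00186.

0.19%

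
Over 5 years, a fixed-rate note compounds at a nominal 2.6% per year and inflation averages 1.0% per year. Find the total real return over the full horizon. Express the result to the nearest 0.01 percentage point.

8.18%

The annual real rate is (1+2.6%)/(1+1.0%) − 1 = 1.5842%.
Compounded over 5 years: (1 + 0.015842)^5 − 1 ≈ 0.08176.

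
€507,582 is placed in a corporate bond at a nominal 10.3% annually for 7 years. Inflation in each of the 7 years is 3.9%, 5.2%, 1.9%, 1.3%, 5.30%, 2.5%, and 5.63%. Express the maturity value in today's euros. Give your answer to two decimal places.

€783,755.08

Nominal value at maturity: €507,582 × (1 + 10.3%)^7 ≈ €1,008,172.39.
Price-level factor over 7 years: 1.039 × 1.052 × 1.019 × 1.013 × 1.0530 × 1.025 × 1.0563 ≈ 1.2863360265.
Dividing the nominal maturity value by the price-level factor gives the value in today's money.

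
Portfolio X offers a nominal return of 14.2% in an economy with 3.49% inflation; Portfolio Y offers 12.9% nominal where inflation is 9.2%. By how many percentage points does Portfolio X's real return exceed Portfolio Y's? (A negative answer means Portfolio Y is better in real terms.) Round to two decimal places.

6.96

Portfolio X real return: 1.142/1.0349 − 1 = 10.349%.
Portfolio Y real return: 1.129/1.092 − 1 = 3.388%.
Difference: 10.349 − 3.388 = 6.961 pp.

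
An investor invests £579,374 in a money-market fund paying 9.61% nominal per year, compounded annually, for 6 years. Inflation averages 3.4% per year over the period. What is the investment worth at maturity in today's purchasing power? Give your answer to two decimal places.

£822,123.07

Nominal value at maturity: £579,374 × (1 + 9.61%)^6 ≈ £1,004,754.75.
Price-level factor over 6 years: (1 + 3.4%)^6 ≈ 1.2221463992.
Dividing the nominal maturity value by the price-level factor gives the value in today's money.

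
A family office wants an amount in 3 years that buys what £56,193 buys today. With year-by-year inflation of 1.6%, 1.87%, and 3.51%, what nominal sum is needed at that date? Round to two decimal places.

Cumulative price-level factor: 1.016 × 1.0187 × 1.0351 ≈ 1.0713276719.
The nominal amount required is £56,193 scaled up by that factor.

£60,201.12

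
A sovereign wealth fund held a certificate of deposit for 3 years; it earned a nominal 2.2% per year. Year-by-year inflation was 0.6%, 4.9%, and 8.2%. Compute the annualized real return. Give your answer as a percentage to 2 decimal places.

-2.22%

Cumulative inflation factor: 1.006 × 1.049 × 1.082 ≈ 1.14183.
Nominal growth factor: 1.06746. Real growth factor = 1.06746 / 1.14183 ≈ 0.93487.
Annualized: 0.93487^(1/3) − 1 ≈ -0.02220.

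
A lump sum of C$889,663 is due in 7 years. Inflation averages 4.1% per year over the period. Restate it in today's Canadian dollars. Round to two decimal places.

C$671,537.74

Price-level factor over 7 years: (1 + 4.1%)^7 ≈ 1.3248146031.
Purchasing power today: C$889,663 divided by that factor.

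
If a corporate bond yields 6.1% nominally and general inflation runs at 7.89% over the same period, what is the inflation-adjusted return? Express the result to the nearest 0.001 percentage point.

Real return via the Fisher equation: (1 + 6.1%)/(1 + 7.89%) − 1 = 1.061/1.0789 − 1 ≈ -0.01659.

-1.659%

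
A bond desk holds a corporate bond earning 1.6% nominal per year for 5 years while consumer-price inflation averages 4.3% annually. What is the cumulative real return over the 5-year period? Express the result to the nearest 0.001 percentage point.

-12.290%

The annual real rate is (1+1.6%)/(1+4.3%) − 1 = -2.5887%.
Compounded over 5 years: (1 + -0.025887)^5 − 1 ≈ -0.12290.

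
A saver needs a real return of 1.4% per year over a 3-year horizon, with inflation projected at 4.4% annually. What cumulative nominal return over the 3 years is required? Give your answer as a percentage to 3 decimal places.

Required annual nominal rate: (1+1.4%)(1+4.4%) − 1 = 5.8616%.
Cumulative over 3 years: (1 + 0.058616)^3 − 1 ≈ 0.18636.

18.636%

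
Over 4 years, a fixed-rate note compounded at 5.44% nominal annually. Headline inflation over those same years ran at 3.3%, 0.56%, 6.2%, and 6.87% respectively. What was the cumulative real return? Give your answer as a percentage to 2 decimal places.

Cumulative inflation factor: 1.033 × 1.0056 × 1.062 × 1.0687 ≈ 1.17898.
Nominal growth factor: 1.23601. Real growth factor = 1.23601 / 1.17898 ≈ 1.04837.
Total real return ≈ 4.8373%.

4.84%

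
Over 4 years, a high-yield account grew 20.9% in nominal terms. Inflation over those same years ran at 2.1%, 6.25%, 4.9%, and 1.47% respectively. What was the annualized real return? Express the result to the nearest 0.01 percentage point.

Cumulative inflation factor: 1.021 × 1.0625 × 1.049 × 1.0147 ≈ 1.15470.
Nominal growth factor: 1.20900. Real growth factor = 1.20900 / 1.15470 ≈ 1.04703.
Annualized: 1.04703^(1/4) − 1 ≈ 0.01156.

1.16%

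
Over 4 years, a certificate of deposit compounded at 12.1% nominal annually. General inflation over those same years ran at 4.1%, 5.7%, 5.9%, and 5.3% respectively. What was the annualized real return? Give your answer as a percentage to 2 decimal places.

Cumulative inflation factor: 1.041 × 1.057 × 1.059 × 1.053 ≈ 1.22702.
Nominal growth factor: 1.57915. Real growth factor = 1.57915 / 1.22702 ≈ 1.28698.
Annualized: 1.28698^(1/4) − 1 ≈ 0.06511.

6.51%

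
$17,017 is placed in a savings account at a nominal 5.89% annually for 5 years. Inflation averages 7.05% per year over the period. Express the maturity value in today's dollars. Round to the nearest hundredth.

Nominal value at maturity: $17,017 × (1 + 5.89%)^5 ≈ $22,654.67.
Price-level factor over 5 years: (1 + 7.05%)^5 ≈ 1.4058317848.
Dividing the nominal maturity value by the price-level factor gives the value in today's money.

$16,114.78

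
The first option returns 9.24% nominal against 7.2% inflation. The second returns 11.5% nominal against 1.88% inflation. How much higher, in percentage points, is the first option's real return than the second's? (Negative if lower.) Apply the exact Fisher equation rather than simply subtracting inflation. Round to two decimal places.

-7.54

The first option real return: 1.0924/1.072 − 1 = 1.903%.
The second real return: 1.115/1.0188 − 1 = 9.442%.
Difference: 1.903 − 9.442 = -7.539 pp.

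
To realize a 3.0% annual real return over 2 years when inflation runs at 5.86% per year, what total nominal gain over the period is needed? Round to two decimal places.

Required annual nominal rate: (1+3.0%)(1+5.86%) − 1 = 9.0358%.
Cumulative over 2 years: (1 + 0.090358)^2 − 1 ≈ 0.18888.

18.89%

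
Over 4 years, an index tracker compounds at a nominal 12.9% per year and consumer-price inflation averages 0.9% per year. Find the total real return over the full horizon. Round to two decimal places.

The annual real rate is (1+12.9%)/(1+0.9%) − 1 = 11.8930%.
Compounded over 4 years: (1 + 0.118930)^4 − 1 ≈ 0.56751.

56.75%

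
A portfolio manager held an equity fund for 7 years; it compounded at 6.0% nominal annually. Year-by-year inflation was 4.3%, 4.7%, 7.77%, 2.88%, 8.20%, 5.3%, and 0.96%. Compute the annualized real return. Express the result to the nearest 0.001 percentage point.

Cumulative inflation factor: 1.043 × 1.047 × 1.0777 × 1.0288 × 1.0820 × 1.053 × 1.0096 ≈ 1.39272.
Nominal growth factor: 1.50363. Real growth factor = 1.50363 / 1.39272 ≈ 1.07963.
Annualized: 1.07963^(1/7) − 1 ≈ 0.01101.

1.101%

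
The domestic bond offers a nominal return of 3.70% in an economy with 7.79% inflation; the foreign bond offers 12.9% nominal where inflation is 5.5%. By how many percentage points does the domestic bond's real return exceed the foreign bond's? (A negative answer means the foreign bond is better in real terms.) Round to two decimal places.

-10.81

The domestic bond real return: 1.0370/1.0779 − 1 = -3.794%.
The foreign bond real return: 1.129/1.055 − 1 = 7.014%.
Difference: -3.794 − 7.014 = -10.808 pp.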